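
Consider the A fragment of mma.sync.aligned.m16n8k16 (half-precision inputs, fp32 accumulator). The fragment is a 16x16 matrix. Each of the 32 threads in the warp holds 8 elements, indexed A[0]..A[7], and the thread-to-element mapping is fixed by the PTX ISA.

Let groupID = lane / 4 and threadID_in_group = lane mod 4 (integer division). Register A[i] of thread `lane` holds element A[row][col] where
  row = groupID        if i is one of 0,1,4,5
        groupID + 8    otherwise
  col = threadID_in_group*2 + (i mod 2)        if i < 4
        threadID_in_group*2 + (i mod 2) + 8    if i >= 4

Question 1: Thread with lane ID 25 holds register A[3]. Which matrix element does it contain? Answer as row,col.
L=25→G=25>>2=6, T=25&3=1
[3]→row 6+8=14  col 1·2+1+0=3

14,3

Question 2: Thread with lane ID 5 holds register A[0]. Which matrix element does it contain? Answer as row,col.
1,2

lane 5: grp=1 (5/4), tig=1 (5%4)
i=0: r=1+0=1, c=1*2+0+0=2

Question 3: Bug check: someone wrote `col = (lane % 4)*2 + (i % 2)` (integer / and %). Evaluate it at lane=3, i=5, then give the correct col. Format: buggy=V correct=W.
`(lane % 4)*2 + (i % 2)`[3,5]⇒7
lane 3: gr=0 (3/4), th=3 (3%4)
i=5: r=0+0=0, c=3*2+1+8=15
col: 7 vs 15

buggy=7 correct=15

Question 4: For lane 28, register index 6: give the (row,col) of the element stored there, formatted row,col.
28: grp=7,tig=0
[6] (7+8,0*2+0+8) = (15,8)

15,8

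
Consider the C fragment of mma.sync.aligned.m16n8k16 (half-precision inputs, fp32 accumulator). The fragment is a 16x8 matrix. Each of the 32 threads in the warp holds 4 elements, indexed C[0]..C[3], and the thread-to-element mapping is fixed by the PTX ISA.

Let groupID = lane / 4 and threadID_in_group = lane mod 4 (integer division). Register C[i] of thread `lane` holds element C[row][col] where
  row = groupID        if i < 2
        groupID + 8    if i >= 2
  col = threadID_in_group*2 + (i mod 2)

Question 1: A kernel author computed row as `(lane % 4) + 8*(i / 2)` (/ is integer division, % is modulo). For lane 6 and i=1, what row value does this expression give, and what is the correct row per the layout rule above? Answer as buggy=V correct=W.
`(lane % 4) + 8*(i / 2)`[6,1]→2
L=6→G=6>>2=1, T=6&3=2
[1]→row 1+0=1  col 2·2+1=5
row: 2 vs 1

buggy=2 correct=1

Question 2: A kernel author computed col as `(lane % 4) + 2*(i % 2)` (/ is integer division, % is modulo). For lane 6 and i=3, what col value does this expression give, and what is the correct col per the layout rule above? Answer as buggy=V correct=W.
`(lane % 4) + 2*(i % 2)`[6,3]⇒4
lane 6: gr=1 (6/4), th=2 (6%4)
i=3: r=1+8=9, c=2*2+1=5
col: 4 vs 5

buggy=4 correct=5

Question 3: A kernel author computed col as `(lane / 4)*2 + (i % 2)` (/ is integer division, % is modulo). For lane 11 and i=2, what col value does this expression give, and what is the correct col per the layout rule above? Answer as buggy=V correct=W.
buggy=4 correct=6

`(lane / 4)*2 + (i % 2)`[11,2]=>4
11: grp=2,tig=3
[2] (2+8,3*2+0) = (10,6)
col: 4 vs 6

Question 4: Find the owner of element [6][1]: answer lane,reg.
24,1

r=6⇒gr=6,Rb=0  c=1⇒th=0,odd=1
L=6*4+0=24  i=0*2+1=1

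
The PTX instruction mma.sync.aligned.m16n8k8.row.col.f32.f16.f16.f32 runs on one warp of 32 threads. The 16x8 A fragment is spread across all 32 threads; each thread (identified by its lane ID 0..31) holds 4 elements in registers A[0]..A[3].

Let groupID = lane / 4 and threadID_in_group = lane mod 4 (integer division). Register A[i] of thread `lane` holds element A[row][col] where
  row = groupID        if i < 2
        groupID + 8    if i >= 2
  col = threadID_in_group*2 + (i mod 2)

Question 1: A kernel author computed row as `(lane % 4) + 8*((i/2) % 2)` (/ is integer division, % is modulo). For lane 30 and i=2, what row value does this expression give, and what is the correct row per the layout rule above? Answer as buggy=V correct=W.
`(lane % 4) + 8*((i/2) % 2)`[30,2]⇒10
L=30⇒gr=30>>2=7, th=30&3=2
[2]⇒row 7+8=15  col 2·2+0=4
row: 10 vs 15

buggy=10 correct=15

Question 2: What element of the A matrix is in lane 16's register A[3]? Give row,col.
16: g=4,t=0
[3] (4+8,0*2+1) = (12,1)

12,1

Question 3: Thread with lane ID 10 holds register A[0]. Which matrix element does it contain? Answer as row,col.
2,4

10: grp=2,tig=2
[0] (2+0,2*2+0) = (2,4)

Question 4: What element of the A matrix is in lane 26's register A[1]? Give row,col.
6,5

26: gr=6,th=2
[1] (6+0,2*2+1) = (6,5)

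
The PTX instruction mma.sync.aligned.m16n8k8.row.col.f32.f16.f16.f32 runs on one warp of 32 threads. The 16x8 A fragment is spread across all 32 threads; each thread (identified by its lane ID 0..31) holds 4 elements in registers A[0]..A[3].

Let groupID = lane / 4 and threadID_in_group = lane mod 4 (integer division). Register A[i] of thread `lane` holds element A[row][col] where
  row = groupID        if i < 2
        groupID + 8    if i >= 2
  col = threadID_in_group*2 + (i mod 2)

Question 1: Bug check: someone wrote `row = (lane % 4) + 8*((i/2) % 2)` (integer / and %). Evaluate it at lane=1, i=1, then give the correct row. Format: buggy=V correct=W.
buggy=1 correct=0

`(lane % 4) + 8*((i/2) % 2)`[1,1]=>1
lane 1: grp=0 (1/4), tig=1 (1%4)
i=1: r=0+0=0, c=1*2+1=3
row: 1 vs 0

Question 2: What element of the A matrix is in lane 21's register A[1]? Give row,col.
5,3

lane 21->21/4=5, 21 mod 4=1
i=1  r:5+0->5  c:2·1+1->3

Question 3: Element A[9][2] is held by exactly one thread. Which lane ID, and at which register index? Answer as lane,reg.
5,2

r=9→G=1,rhi=1  c=2→T=1,p=0
L=1*4+1=5  i=1*2+0=2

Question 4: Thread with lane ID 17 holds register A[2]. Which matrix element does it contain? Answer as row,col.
L=17=>grp=17>>2=4, tig=17&3=1
[2]=>row 4+8=12  col 1·2+0=2

12,2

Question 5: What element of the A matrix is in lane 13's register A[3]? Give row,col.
11,3

lane 13: gid=3 (13/4), tid=1 (13%4)
i=3: r=3+8=11, c=1*2+1=3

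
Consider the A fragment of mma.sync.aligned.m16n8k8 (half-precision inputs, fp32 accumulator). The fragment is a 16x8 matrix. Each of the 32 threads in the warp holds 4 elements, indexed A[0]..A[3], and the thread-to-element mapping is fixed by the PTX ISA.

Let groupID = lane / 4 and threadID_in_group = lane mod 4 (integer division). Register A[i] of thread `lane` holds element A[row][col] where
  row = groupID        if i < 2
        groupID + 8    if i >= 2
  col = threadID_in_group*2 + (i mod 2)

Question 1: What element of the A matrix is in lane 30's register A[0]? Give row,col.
7,4

lane 30: gr=7 (30/4), th=2 (30%4)
i=0: r=7+0=7, c=2*2+0=4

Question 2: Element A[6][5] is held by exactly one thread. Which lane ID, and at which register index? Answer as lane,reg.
r: 6->gid=6,r8=0  c: 5->tid=2,i&1=1
L=6*4+2=26  i=0*2+1=1

26,1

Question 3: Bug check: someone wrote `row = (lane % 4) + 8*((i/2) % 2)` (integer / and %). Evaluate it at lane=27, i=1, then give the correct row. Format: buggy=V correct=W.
`(lane % 4) + 8*((i/2) % 2)`[27,1]->3
L=27->g=27>>2=6, t=27&3=3
[1]->row 6+0=6  col 3·2+1=7
row: 3 vs 6

buggy=3 correct=6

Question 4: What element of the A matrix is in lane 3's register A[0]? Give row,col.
0,6

L=3=>grp=3>>2=0, tig=3&3=3
[0]=>row 0+0=0  col 3·2+0=6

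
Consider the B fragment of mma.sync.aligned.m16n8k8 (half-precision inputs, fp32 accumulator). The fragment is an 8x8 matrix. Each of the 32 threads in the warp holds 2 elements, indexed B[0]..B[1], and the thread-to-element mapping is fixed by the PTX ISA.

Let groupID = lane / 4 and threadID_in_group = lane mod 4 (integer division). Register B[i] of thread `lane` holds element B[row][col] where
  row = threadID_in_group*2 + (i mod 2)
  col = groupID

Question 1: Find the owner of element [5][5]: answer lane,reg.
c=5->g=5  r=5->t=2,b0=1
L=5*4+2=22  i=1=1

22,1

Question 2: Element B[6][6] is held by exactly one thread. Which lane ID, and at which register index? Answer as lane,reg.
27,0

c:6=>grp=6  r:6=>tig=3,lo=0
L=6*4+3=27  i=0=0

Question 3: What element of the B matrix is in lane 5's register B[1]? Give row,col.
lane 5: g=1 (5/4), t=1 (5%4)
i=1: r=1*2+1=3, c=g=1

3,1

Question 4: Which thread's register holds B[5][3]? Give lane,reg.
c=3⇒gr=3  r=5⇒th=2,odd=1
L=3*4+2=14  i=1=1

14,1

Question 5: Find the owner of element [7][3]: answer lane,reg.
c: 3->gid=3  r: 7->tid=3,i&1=1
L=3*4+3=15  i=1=1

15,1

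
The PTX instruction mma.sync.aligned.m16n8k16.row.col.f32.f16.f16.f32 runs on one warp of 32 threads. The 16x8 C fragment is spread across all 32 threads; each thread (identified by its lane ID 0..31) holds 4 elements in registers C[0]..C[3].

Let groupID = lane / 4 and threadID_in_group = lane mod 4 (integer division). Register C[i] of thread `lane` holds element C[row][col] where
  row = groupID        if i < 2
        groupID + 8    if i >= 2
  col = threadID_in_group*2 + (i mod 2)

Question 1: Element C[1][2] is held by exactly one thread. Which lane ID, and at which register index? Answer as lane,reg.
5,0

r: 1->gid=1,r8=0  c: 2->tid=1,i&1=0
L=1*4+1=5  i=0*2+0=0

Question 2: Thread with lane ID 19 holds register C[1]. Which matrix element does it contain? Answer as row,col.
L=19→G=19>>2=4, T=19&3=3
[1]→row 4+0=4  col 3·2+1=7

4,7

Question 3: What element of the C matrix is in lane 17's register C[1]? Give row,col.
4,3

L=17->gid=17>>2=4, tid=17&3=1
[1]->row 4+0=4  col 1·2+1=3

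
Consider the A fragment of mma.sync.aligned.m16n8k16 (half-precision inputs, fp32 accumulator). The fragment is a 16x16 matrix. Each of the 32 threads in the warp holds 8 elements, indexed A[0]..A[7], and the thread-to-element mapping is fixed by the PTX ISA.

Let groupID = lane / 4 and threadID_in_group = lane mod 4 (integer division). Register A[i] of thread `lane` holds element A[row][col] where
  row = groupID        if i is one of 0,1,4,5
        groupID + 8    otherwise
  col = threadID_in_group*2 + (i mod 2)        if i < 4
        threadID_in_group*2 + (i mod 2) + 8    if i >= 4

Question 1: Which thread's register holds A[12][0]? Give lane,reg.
16,2

r=12→G=4,rhi=1  c=0→chi=0,T=0,p=0
L=4*4+0=16  i=0*4+1*2+0=2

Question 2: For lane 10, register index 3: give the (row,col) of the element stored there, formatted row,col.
10,5

lane 10->10/4=2, 10 mod 4=2
i=3  r:2+8->10  c:2·2+1+0->5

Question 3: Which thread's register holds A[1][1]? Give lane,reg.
4,1

r=1→G=1,rhi=0  c=1→chi=0,T=0,p=1
L=1*4+0=4  i=0*4+0*2+1=1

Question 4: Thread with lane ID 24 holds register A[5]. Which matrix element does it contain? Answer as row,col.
6,9

24: gr=6,th=0
[5] (6+0,0*2+1+8) = (6,9)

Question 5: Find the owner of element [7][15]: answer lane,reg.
r:7=>grp=7,rB=0  c:15=>cB=1,tig=3,lo=1
L=7*4+3=31  i=1*4+0*2+1=5

31,5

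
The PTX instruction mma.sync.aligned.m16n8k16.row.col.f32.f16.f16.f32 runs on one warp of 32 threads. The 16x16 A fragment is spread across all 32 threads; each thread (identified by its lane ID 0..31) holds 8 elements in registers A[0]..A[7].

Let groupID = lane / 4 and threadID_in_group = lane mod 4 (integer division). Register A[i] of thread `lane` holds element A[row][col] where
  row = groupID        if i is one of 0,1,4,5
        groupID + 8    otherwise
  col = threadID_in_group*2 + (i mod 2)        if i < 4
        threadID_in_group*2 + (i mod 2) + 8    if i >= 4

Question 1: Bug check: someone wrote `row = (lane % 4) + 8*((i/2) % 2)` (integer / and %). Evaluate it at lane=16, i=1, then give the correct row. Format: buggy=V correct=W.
`(lane % 4) + 8*((i/2) % 2)`[16,1]⇒0
lane 16⇒16/4=4, 16 mod 4=0
i=1  r:4+0⇒4  c:2·0+1+0⇒1
row: 0 vs 4

buggy=0 correct=4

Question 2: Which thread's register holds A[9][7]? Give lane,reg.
r=9→G=1,rhi=1  c=7→chi=0,T=3,p=1
L=1*4+3=7  i=0*4+1*2+1=3

7,3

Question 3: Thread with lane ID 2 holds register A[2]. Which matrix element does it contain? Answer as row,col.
8,4

lane 2⇒2/4=0, 2 mod 4=2
i=2  r:0+8⇒8  c:2·2+0+0⇒4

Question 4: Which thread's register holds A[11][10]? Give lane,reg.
13,6

r=11→G=3,rhi=1  c=10→chi=1,T=1,p=0
L=3*4+1=13  i=1*4+1*2+0=6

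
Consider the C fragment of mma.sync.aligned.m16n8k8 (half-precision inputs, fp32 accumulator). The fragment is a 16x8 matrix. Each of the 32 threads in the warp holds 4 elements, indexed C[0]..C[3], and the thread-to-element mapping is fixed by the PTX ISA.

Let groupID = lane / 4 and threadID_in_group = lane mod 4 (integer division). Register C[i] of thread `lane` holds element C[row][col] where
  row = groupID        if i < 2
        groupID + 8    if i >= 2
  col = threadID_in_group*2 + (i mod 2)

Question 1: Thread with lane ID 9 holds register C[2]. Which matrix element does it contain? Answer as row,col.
L=9→G=9>>2=2, T=9&3=1
[2]→row 2+8=10  col 1·2+0=2

10,2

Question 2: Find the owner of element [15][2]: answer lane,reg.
r:15=>grp=7,rB=1  c:2=>tig=1,lo=0
L=7*4+1=29  i=1*2+0=2

29,2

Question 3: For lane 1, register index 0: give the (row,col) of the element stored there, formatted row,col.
0,2

lane 1->1/4=0, 1 mod 4=1
i=0  r:0+0->0  c:2·1+0->2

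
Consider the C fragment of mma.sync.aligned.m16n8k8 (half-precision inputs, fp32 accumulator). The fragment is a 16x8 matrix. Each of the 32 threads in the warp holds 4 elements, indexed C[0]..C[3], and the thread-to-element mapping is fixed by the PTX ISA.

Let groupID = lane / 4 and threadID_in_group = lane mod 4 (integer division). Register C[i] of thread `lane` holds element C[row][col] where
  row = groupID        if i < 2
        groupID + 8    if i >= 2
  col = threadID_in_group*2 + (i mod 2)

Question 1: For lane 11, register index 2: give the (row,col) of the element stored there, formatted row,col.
L=11->gid=11>>2=2, tid=11&3=3
[2]->row 2+8=10  col 3·2+0=6

10,6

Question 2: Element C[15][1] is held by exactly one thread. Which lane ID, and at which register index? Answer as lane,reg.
r=15⇒gr=7,Rb=1  c=1⇒th=0,odd=1
L=7*4+0=28  i=1*2+1=3

28,3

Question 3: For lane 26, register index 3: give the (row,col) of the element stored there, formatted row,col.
lane 26→26/4=6, 26 mod 4=2
i=3  r:6+8→14  c:2·2+1→5

14,5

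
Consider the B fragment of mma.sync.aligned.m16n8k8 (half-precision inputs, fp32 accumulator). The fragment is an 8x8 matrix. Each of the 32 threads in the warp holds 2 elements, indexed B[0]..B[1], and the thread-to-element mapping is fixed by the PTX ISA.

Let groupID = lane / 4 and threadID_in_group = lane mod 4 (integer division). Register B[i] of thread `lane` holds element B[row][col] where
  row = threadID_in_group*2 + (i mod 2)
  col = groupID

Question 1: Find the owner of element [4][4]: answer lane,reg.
c:4=>grp=4  r:4=>tig=2,lo=0
L=4*4+2=18  i=0=0

18,0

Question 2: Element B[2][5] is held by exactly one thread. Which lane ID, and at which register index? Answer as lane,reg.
c=5→G=5  r=2→T=1,p=0
L=5*4+1=21  i=0=0

21,0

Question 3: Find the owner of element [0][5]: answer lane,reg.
20,0

c=5→G=5  r=0→T=0,p=0
L=5*4+0=20  i=0=0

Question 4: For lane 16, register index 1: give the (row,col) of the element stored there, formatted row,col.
1,4

L=16=>grp=16>>2=4, tig=16&3=0
[1]=>row 0·2+1=1  col grp=4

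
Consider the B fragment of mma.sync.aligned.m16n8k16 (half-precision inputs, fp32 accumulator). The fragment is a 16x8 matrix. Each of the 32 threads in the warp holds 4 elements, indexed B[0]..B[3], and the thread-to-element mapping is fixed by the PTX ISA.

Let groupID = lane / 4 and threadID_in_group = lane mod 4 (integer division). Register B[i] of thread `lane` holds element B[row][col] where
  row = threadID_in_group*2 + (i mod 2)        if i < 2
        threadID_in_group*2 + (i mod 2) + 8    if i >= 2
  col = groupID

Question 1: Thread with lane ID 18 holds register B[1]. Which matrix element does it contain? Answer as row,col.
5,4

18: g=4,t=2
[1] (2*2+1+0,4) = (5,4)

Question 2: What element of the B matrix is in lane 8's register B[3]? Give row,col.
9,2

8: g=2,t=0
[3] (0*2+1+8,2) = (9,2)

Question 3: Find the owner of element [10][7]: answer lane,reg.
c=7⇒gr=7  r=10⇒Rb=1,th=1,odd=0
L=7*4+1=29  i=1*2+0=2

29,2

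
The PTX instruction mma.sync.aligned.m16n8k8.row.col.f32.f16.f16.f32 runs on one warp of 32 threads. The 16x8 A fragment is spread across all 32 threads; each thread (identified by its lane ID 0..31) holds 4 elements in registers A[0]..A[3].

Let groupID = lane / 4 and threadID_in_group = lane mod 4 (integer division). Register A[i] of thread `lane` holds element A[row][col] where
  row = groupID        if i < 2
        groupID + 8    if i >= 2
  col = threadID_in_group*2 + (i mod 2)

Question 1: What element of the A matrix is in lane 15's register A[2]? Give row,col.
11,6

L=15→G=15>>2=3, T=15&3=3
[2]→row 3+8=11  col 3·2+0=6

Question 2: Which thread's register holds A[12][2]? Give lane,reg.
r=12⇒gr=4,Rb=1  c=2⇒th=1,odd=0
L=4*4+1=17  i=1*2+0=2

17,2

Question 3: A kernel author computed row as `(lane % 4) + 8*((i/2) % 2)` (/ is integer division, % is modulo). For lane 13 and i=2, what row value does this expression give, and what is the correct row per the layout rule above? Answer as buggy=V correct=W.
`(lane % 4) + 8*((i/2) % 2)`[13,2]⇒9
13: gr=3,th=1
[2] (3+8,1*2+0) = (11,2)
row: 9 vs 11

buggy=9 correct=11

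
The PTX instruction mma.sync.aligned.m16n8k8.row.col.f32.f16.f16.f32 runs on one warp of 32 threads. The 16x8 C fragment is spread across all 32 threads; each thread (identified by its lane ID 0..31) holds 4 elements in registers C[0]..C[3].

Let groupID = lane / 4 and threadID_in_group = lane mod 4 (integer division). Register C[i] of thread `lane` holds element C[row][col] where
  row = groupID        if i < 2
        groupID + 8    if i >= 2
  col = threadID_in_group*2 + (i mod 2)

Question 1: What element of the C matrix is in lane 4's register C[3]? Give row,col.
9,1

lane 4->4/4=1, 4 mod 4=0
i=3  r:1+8->9  c:2·0+1->1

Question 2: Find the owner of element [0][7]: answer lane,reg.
3,1

r=0⇒gr=0,Rb=0  c=7⇒th=3,odd=1
L=0*4+3=3  i=0*2+1=1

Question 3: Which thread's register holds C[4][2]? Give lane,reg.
17,0

r=4→G=4,rhi=0  c=2→T=1,p=0
L=4*4+1=17  i=0*2+0=0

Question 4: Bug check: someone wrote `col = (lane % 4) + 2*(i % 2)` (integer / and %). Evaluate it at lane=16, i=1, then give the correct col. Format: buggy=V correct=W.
buggy=2 correct=1

`(lane % 4) + 2*(i % 2)`[16,1]=>2
lane 16: grp=4 (16/4), tig=0 (16%4)
i=1: r=4+0=4, c=0*2+1=1
col: 2 vs 1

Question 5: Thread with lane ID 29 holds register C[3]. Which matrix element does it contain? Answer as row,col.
15,3

29: gr=7,th=1
[3] (7+8,1*2+1) = (15,3)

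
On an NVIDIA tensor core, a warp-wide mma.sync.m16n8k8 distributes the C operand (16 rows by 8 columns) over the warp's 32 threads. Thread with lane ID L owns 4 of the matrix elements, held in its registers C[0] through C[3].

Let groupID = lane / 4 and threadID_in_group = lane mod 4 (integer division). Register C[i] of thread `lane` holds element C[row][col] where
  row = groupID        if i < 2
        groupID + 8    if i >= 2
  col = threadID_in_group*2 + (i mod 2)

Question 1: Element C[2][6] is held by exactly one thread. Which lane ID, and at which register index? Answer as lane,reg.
11,0

r=2->g=2,rb=0  c=6->t=3,b0=0
L=2*4+3=11  i=0*2+0=0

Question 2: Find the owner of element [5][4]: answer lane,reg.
22,0

r: 5->gid=5,r8=0  c: 4->tid=2,i&1=0
L=5*4+2=22  i=0*2+0=0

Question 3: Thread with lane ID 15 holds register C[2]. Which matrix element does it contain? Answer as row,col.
11,6

15: g=3,t=3
[2] (3+8,3*2+0) = (11,6)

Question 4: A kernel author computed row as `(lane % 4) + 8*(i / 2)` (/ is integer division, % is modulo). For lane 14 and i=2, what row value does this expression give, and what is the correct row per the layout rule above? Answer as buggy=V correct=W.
`(lane % 4) + 8*(i / 2)`[14,2]->10
lane 14: g=3 (14/4), t=2 (14%4)
i=2: r=3+8=11, c=2*2+0=4
row: 10 vs 11

buggy=10 correct=11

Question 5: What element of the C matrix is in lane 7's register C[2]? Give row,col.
9,6

L=7=>grp=7>>2=1, tig=7&3=3
[2]=>row 1+8=9  col 3·2+0=6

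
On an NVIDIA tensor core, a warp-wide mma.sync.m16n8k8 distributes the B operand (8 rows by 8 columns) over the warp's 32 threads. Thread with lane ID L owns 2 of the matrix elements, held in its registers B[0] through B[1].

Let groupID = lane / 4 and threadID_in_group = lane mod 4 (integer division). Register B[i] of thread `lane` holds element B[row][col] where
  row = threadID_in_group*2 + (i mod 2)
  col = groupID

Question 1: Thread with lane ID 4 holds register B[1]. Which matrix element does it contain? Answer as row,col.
1,1

4: G=1,T=0
[1] (0*2+1,1) = (1,1)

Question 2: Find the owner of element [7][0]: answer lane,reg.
c=0⇒gr=0  r=7⇒th=3,odd=1
L=0*4+3=3  i=1=1

3,1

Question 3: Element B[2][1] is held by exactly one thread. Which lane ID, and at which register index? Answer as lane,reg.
5,0

c=1->g=1  r=2->t=1,b0=0
L=1*4+1=5  i=0=0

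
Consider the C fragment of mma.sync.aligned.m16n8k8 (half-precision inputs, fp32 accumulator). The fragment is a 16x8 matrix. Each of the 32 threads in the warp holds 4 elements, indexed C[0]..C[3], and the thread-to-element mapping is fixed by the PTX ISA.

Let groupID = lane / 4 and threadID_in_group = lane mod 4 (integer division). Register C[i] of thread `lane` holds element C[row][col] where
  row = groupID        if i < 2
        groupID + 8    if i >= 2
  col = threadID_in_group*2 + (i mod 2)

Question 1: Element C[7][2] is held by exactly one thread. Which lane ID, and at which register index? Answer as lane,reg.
r=7⇒gr=7,Rb=0  c=2⇒th=1,odd=0
L=7*4+1=29  i=0*2+0=0

29,0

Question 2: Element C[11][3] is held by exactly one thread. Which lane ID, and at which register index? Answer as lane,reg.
13,3

r:11=>grp=3,rB=1  c:3=>tig=1,lo=1
L=3*4+1=13  i=1*2+1=3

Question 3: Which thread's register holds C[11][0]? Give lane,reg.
12,2

r:11=>grp=3,rB=1  c:0=>tig=0,lo=0
L=3*4+0=12  i=1*2+0=2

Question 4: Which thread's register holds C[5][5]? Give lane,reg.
22,1

r=5->g=5,rb=0  c=5->t=2,b0=1
L=5*4+2=22  i=0*2+1=1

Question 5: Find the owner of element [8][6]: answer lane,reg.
3,2

r=8→G=0,rhi=1  c=6→T=3,p=0
L=0*4+3=3  i=1*2+0=2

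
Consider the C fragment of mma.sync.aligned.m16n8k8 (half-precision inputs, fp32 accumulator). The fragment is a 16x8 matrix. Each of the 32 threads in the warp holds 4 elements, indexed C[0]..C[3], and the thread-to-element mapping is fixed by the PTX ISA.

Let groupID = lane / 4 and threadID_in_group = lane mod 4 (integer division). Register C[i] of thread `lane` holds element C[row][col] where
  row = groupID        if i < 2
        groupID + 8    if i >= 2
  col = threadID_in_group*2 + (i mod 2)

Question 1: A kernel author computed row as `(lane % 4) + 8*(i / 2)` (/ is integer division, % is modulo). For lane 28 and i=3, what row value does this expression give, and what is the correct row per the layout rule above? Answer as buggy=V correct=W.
buggy=8 correct=15

`(lane % 4) + 8*(i / 2)`[28,3]->8
lane 28: g=7 (28/4), t=0 (28%4)
i=3: r=7+8=15, c=0*2+1=1
row: 8 vs 15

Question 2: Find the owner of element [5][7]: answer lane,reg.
r=5⇒gr=5,Rb=0  c=7⇒th=3,odd=1
L=5*4+3=23  i=0*2+1=1

23,1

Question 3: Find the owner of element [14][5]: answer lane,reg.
r: 14->gid=6,r8=1  c: 5->tid=2,i&1=1
L=6*4+2=26  i=1*2+1=3

26,3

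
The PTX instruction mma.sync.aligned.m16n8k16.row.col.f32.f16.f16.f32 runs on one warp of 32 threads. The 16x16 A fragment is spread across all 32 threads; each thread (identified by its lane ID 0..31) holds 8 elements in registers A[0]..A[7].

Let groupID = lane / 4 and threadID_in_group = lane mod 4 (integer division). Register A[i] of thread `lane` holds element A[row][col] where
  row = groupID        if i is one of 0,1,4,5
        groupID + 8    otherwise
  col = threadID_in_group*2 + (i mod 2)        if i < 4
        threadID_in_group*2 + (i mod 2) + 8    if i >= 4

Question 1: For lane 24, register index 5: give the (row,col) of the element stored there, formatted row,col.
6,9

lane 24: grp=6 (24/4), tig=0 (24%4)
i=5: r=6+0=6, c=0*2+1+8=9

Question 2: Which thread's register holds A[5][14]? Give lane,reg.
r:5=>grp=5,rB=0  c:14=>cB=1,tig=3,lo=0
L=5*4+3=23  i=1*4+0*2+0=4

23,4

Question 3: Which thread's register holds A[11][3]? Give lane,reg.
r=11->g=3,rb=1  c=3->cb=0,t=1,b0=1
L=3*4+1=13  i=0*4+1*2+1=3

13,3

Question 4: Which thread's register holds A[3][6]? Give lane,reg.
r=3->g=3,rb=0  c=6->cb=0,t=3,b0=0
L=3*4+3=15  i=0*4+0*2+0=0

15,0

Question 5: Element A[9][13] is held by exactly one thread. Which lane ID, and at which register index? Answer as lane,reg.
r:9=>grp=1,rB=1  c:13=>cB=1,tig=2,lo=1
L=1*4+2=6  i=1*4+1*2+1=7

6,7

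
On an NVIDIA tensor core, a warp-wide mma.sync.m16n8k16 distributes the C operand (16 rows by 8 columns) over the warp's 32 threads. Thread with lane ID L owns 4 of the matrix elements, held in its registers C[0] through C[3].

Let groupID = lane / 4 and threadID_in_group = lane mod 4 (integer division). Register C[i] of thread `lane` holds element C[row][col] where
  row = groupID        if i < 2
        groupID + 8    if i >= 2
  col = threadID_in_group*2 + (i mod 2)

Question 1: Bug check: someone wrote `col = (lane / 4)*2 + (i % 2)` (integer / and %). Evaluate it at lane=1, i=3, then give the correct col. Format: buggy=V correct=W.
`(lane / 4)*2 + (i % 2)`[1,3]→1
L=1→G=1>>2=0, T=1&3=1
[3]→row 0+8=8  col 1·2+1=3
col: 1 vs 3

buggy=1 correct=3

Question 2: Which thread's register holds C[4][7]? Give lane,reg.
19,1

r=4→G=4,rhi=0  c=7→T=3,p=1
L=4*4+3=19  i=0*2+1=1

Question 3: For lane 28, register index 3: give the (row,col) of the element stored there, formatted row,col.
L=28→G=28>>2=7, T=28&3=0
[3]→row 7+8=15  col 0·2+1=1

15,1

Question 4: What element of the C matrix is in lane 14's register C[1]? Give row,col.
3,5

lane 14: gr=3 (14/4), th=2 (14%4)
i=1: r=3+0=3, c=2*2+1=5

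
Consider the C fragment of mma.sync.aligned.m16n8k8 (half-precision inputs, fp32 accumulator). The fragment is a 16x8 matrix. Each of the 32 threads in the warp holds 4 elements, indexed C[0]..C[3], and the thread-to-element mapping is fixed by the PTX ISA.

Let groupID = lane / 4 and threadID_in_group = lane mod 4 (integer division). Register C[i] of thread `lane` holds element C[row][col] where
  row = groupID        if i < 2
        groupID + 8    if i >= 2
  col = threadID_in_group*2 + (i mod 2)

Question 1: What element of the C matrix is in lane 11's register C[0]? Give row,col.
L=11=>grp=11>>2=2, tig=11&3=3
[0]=>row 2+0=2  col 3·2+0=6

2,6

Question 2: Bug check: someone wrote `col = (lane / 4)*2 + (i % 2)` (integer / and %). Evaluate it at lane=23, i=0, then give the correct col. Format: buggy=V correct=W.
buggy=10 correct=6

`(lane / 4)*2 + (i % 2)`[23,0]->10
23: g=5,t=3
[0] (5+0,3*2+0) = (5,6)
col: 10 vs 6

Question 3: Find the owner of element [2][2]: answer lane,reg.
r=2→G=2,rhi=0  c=2→T=1,p=0
L=2*4+1=9  i=0*2+0=0

9,0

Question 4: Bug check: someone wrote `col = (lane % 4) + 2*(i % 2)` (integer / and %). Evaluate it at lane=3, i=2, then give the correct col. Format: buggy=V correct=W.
buggy=3 correct=6

`(lane % 4) + 2*(i % 2)`[3,2]→3
L=3→G=3>>2=0, T=3&3=3
[2]→row 0+8=8  col 3·2+0=6
col: 3 vs 6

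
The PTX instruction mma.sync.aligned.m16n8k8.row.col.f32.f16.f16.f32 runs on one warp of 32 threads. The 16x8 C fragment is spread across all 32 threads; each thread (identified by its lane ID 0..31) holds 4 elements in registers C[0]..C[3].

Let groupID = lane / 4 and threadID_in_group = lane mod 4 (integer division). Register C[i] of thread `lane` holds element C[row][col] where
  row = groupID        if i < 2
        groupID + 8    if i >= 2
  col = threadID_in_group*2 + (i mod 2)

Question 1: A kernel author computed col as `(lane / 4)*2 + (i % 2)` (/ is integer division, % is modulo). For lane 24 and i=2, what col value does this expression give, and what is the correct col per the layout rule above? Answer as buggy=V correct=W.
`(lane / 4)*2 + (i % 2)`[24,2]->12
lane 24->24/4=6, 24 mod 4=0
i=2  r:6+8->14  c:2·0+0->0
col: 12 vs 0

buggy=12 correct=0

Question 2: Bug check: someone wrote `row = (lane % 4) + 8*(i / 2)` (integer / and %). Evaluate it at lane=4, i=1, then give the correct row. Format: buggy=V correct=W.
buggy=0 correct=1

`(lane % 4) + 8*(i / 2)`[4,1]⇒0
4: gr=1,th=0
[1] (1+0,0*2+1) = (1,1)
row: 0 vs 1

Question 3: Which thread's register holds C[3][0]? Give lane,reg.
r=3->g=3,rb=0  c=0->t=0,b0=0
L=3*4+0=12  i=0*2+0=0

12,0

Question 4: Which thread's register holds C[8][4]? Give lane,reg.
r=8→G=0,rhi=1  c=4→T=2,p=0
L=0*4+2=2  i=1*2+0=2

2,2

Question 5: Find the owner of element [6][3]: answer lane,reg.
25,1

r=6→G=6,rhi=0  c=3→T=1,p=1
L=6*4+1=25  i=0*2+1=1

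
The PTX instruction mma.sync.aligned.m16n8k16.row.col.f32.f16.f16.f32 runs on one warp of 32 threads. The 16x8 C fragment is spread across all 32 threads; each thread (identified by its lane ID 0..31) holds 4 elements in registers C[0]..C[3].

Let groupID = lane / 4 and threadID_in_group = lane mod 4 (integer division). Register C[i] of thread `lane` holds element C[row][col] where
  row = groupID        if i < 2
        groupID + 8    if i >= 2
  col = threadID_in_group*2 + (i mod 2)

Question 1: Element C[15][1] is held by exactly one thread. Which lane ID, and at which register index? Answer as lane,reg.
r=15->g=7,rb=1  c=1->t=0,b0=1
L=7*4+0=28  i=1*2+1=3

28,3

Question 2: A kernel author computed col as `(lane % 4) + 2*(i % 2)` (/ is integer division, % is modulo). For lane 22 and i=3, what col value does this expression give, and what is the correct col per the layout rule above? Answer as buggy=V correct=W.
`(lane % 4) + 2*(i % 2)`[22,3]⇒4
lane 22⇒22/4=5, 22 mod 4=2
i=3  r:5+8⇒13  c:2·2+1⇒5
col: 4 vs 5

buggy=4 correct=5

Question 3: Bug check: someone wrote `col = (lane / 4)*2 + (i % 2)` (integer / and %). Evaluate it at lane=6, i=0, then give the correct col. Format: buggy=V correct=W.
buggy=2 correct=4

`(lane / 4)*2 + (i % 2)`[6,0]→2
lane 6: G=1 (6/4), T=2 (6%4)
i=0: r=1+0=1, c=2*2+0=4
col: 2 vs 4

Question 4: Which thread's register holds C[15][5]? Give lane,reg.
30,3

r:15=>grp=7,rB=1  c:5=>tig=2,lo=1
L=7*4+2=30  i=1*2+1=3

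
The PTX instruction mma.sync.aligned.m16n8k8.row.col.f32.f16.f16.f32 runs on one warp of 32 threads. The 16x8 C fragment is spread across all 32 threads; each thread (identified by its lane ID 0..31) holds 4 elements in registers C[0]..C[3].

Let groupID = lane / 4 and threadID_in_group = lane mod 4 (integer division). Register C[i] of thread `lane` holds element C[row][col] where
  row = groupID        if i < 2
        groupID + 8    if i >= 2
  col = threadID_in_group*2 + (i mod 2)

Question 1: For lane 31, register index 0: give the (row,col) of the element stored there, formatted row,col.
31: gr=7,th=3
[0] (7+0,3*2+0) = (7,6)

7,6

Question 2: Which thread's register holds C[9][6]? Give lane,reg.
r:9=>grp=1,rB=1  c:6=>tig=3,lo=0
L=1*4+3=7  i=1*2+0=2

7,2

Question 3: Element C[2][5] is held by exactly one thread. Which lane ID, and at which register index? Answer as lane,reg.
r=2⇒gr=2,Rb=0  c=5⇒th=2,odd=1
L=2*4+2=10  i=0*2+1=1

10,1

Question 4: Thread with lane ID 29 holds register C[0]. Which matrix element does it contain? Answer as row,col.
7,2

lane 29: G=7 (29/4), T=1 (29%4)
i=0: r=7+0=7, c=1*2+0=2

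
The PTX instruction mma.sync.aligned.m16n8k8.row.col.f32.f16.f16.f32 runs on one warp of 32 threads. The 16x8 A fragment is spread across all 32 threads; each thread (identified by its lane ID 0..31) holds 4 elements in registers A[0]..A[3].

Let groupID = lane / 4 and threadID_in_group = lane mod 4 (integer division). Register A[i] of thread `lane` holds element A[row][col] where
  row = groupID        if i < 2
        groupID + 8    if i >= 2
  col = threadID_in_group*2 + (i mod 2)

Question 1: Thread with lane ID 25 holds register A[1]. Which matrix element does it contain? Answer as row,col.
6,3

25: gid=6,tid=1
[1] (6+0,1*2+1) = (6,3)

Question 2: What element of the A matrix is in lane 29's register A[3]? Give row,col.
15,3

29: gid=7,tid=1
[3] (7+8,1*2+1) = (15,3)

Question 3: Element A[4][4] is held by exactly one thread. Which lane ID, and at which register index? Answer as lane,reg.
18,0

r=4→G=4,rhi=0  c=4→T=2,p=0
L=4*4+2=18  i=0*2+0=0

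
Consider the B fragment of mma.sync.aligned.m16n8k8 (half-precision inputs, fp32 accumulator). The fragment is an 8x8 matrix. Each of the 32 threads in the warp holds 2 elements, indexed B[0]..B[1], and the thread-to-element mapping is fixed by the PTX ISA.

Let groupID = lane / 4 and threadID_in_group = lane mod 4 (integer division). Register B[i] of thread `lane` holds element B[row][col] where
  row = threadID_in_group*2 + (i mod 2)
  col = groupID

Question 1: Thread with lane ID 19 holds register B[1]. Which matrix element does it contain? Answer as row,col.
7,4

lane 19: G=4 (19/4), T=3 (19%4)
i=1: r=3*2+1=7, c=G=4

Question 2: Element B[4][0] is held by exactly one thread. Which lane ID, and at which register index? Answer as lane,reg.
c:0=>grp=0  r:4=>tig=2,lo=0
L=0*4+2=2  i=0=0

2,0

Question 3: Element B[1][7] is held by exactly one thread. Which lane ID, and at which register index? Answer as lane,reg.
28,1

c=7→G=7  r=1→T=0,p=1
L=7*4+0=28  i=1=1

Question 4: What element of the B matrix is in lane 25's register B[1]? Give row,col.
lane 25: g=6 (25/4), t=1 (25%4)
i=1: r=1*2+1=3, c=g=6

3,6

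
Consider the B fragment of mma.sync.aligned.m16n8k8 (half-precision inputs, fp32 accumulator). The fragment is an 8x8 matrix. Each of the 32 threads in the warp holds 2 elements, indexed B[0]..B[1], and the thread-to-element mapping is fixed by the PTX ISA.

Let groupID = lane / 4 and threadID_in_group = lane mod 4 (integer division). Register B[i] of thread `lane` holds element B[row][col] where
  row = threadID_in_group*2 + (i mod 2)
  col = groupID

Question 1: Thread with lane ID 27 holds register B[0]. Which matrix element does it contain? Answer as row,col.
6,6

lane 27: g=6 (27/4), t=3 (27%4)
i=0: r=3*2+0=6, c=g=6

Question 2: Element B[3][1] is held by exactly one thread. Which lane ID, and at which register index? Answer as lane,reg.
c:1=>grp=1  r:3=>tig=1,lo=1
L=1*4+1=5  i=1=1

5,1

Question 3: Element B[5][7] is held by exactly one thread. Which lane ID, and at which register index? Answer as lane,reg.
30,1

c=7->g=7  r=5->t=2,b0=1
L=7*4+2=30  i=1=1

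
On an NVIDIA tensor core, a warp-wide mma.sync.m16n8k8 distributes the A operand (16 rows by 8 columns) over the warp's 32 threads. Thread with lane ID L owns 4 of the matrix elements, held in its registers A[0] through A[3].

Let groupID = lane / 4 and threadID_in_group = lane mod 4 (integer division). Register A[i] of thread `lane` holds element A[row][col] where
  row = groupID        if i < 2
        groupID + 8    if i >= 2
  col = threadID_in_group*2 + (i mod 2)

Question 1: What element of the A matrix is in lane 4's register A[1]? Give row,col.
L=4->gid=4>>2=1, tid=4&3=0
[1]->row 1+0=1  col 0·2+1=1

1,1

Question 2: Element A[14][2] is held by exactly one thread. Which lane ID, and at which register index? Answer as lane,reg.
r:14=>grp=6,rB=1  c:2=>tig=1,lo=0
L=6*4+1=25  i=1*2+0=2

25,2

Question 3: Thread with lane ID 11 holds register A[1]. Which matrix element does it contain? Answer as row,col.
L=11->gid=11>>2=2, tid=11&3=3
[1]->row 2+0=2  col 3·2+1=7

2,7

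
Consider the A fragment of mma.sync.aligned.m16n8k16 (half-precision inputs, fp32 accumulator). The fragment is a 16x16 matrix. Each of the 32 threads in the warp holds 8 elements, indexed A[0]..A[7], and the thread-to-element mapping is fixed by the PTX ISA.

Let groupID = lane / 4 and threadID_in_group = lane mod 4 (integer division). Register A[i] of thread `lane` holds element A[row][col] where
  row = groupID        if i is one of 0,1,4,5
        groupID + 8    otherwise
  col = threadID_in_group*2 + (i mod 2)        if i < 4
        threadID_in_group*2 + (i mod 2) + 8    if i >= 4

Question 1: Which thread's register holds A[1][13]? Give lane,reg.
r:1=>grp=1,rB=0  c:13=>cB=1,tig=2,lo=1
L=1*4+2=6  i=1*4+0*2+1=5

6,5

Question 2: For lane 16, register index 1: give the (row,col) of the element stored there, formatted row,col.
L=16⇒gr=16>>2=4, th=16&3=0
[1]⇒row 4+0=4  col 0·2+1+0=1

4,1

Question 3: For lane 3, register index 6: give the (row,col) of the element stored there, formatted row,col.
8,14

lane 3->3/4=0, 3 mod 4=3
i=6  r:0+8->8  c:2·3+0+8->14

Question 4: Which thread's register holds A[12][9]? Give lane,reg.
r=12->g=4,rb=1  c=9->cb=1,t=0,b0=1
L=4*4+0=16  i=1*4+1*2+1=7

16,7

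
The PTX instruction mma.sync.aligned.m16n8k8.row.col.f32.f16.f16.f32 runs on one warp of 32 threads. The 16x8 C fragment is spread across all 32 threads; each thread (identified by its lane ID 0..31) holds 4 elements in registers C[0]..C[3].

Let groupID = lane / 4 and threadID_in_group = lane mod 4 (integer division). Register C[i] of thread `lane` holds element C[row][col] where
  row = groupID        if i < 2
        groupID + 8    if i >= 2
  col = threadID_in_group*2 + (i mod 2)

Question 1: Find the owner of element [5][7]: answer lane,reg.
23,1

r:5=>grp=5,rB=0  c:7=>tig=3,lo=1
L=5*4+3=23  i=0*2+1=1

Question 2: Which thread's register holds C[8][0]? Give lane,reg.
0,2

r: 8->gid=0,r8=1  c: 0->tid=0,i&1=0
L=0*4+0=0  i=1*2+0=2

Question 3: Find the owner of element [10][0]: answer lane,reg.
r=10⇒gr=2,Rb=1  c=0⇒th=0,odd=0
L=2*4+0=8  i=1*2+0=2

8,2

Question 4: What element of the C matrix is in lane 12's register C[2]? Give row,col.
11,0

L=12→G=12>>2=3, T=12&3=0
[2]→row 3+8=11  col 0·2+0=0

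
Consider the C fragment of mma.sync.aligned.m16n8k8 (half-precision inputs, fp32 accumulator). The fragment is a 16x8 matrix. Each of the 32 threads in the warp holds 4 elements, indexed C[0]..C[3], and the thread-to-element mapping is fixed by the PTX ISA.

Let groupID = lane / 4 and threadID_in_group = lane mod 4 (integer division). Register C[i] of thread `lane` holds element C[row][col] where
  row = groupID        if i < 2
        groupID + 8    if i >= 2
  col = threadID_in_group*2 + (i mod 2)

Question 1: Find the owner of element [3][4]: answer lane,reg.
14,0

r:3=>grp=3,rB=0  c:4=>tig=2,lo=0
L=3*4+2=14  i=0*2+0=0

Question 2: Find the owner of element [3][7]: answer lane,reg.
r:3=>grp=3,rB=0  c:7=>tig=3,lo=1
L=3*4+3=15  i=0*2+1=1

15,1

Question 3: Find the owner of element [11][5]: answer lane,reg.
r=11->g=3,rb=1  c=5->t=2,b0=1
L=3*4+2=14  i=1*2+1=3

14,3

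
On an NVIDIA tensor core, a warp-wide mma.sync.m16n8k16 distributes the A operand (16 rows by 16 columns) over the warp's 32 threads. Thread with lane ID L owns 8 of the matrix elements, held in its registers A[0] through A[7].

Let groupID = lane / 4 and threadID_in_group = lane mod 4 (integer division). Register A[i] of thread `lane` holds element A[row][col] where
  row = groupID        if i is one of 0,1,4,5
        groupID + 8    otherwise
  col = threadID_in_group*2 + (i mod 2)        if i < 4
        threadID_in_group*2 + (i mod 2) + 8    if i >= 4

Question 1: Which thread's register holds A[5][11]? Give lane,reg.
r=5->g=5,rb=0  c=11->cb=1,t=1,b0=1
L=5*4+1=21  i=1*4+0*2+1=5

21,5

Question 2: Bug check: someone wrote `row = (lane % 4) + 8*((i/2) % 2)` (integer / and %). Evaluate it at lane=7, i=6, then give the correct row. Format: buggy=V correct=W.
`(lane % 4) + 8*((i/2) % 2)`[7,6]⇒11
L=7⇒gr=7>>2=1, th=7&3=3
[6]⇒row 1+8=9  col 3·2+0+8=14
row: 11 vs 9

buggy=11 correct=9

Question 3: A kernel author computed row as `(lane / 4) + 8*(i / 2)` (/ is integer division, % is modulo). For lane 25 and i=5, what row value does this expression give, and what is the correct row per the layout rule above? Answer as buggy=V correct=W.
`(lane / 4) + 8*(i / 2)`[25,5]->22
25: gid=6,tid=1
[5] (6+0,1*2+1+8) = (6,11)
row: 22 vs 6

buggy=22 correct=6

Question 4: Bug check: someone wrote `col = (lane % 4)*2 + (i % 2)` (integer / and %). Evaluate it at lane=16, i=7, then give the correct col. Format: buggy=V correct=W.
`(lane % 4)*2 + (i % 2)`[16,7]->1
lane 16: g=4 (16/4), t=0 (16%4)
i=7: r=4+8=12, c=0*2+1+8=9
col: 1 vs 9

buggy=1 correct=9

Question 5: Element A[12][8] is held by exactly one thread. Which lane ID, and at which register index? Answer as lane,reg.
16,6

r=12->g=4,rb=1  c=8->cb=1,t=0,b0=0
L=4*4+0=16  i=1*4+1*2+0=6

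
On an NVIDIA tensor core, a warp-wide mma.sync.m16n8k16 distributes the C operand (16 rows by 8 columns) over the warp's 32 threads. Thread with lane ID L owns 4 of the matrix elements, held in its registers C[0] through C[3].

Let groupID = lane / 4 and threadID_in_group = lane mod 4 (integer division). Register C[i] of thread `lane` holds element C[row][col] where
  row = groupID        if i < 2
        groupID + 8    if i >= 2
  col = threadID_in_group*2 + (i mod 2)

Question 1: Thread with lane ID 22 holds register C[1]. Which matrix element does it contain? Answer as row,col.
lane 22=>22/4=5, 22 mod 4=2
i=1  r:5+0=>5  c:2·2+1=>5

5,5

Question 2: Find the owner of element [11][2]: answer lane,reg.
13,2

r=11⇒gr=3,Rb=1  c=2⇒th=1,odd=0
L=3*4+1=13  i=1*2+0=2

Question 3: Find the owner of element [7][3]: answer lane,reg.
r=7→G=7,rhi=0  c=3→T=1,p=1
L=7*4+1=29  i=0*2+1=1

29,1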